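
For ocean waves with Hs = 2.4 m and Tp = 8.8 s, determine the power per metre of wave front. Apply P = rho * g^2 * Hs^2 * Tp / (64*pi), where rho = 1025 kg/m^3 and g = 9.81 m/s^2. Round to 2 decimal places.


Apply wave power formula:
  g^2 = 9.81^2 = 96.2361
  Hs^2 = 2.4^2 = 5.76
  Numerator = rho * g^2 * Hs^2 * Tp = 1025 * 96.2361 * 5.76 * 8.8 = 4999965.82
  Denominator = 64 * pi = 201.0619
  P = 4999965.82 / 201.0619 = 24867.79 W/m

24867.79


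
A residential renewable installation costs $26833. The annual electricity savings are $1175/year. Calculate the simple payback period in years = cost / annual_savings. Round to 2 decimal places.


Simple payback period = initial cost / annual savings
Payback = 26833 / 1175
Payback = 22.84 years

22.84


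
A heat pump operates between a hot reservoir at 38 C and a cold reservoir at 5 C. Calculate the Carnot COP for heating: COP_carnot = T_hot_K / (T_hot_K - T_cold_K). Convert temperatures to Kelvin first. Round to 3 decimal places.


Convert to Kelvin:
  T_hot = 38 + 273.15 = 311.15 K
  T_cold = 5 + 273.15 = 278.15 K
Apply Carnot COP formula:
  COP = T_hot_K / (T_hot_K - T_cold_K) = 311.15 / 33.0
  COP = 9.429

9.429


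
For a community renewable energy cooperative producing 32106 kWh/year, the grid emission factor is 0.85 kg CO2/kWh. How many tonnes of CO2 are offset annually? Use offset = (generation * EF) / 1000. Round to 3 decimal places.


CO2 offset in kg = generation * emission_factor
CO2 offset = 32106 * 0.85 = 27290.1 kg
Convert to tonnes:
  CO2 offset = 27290.1 / 1000 = 27.290 tonnes

27.290


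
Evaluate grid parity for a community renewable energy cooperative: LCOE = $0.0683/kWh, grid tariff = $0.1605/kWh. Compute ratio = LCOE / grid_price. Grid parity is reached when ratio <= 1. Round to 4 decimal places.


Compare LCOE to grid price:
  LCOE = $0.0683/kWh, Grid price = $0.1605/kWh
  Ratio = LCOE / grid_price = 0.0683 / 0.1605 = 0.4255
  Grid parity achieved (ratio <= 1)? yes

0.4255


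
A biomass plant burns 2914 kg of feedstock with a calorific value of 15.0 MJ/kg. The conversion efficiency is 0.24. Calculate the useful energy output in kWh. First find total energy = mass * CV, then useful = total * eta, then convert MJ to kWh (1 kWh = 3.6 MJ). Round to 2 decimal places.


Total energy = mass * CV = 2914 * 15.0 = 43710.0 MJ
Useful energy = total * eta = 43710.0 * 0.24 = 10490.4 MJ
Convert to kWh: 10490.4 / 3.6
Useful energy = 2914.00 kWh

2914.00


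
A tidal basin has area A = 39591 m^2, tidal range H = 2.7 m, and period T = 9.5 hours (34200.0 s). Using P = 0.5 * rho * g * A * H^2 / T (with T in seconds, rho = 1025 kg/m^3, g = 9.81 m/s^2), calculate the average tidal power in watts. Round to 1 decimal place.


Convert period to seconds: T = 9.5 * 3600 = 34200.0 s
H^2 = 2.7^2 = 7.29
P = 0.5 * rho * g * A * H^2 / T
P = 0.5 * 1025 * 9.81 * 39591 * 7.29 / 34200.0
P = 42428.8 W

42428.8


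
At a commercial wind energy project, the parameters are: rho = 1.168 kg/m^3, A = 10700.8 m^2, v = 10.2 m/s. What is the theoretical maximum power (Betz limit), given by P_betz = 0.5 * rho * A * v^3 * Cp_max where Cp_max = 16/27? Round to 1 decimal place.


The Betz coefficient Cp_max = 16/27 = 0.5926
v^3 = 10.2^3 = 1061.208
P_betz = 0.5 * rho * A * v^3 * Cp_max
P_betz = 0.5 * 1.168 * 10700.8 * 1061.208 * 0.5926
P_betz = 3929939.2 W

3929939.2


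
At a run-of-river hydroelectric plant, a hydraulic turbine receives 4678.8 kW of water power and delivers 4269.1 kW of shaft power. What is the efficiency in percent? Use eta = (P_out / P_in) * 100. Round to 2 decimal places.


Turbine efficiency = (output power / input power) * 100
eta = (4269.1 / 4678.8) * 100
eta = 91.24%

91.24


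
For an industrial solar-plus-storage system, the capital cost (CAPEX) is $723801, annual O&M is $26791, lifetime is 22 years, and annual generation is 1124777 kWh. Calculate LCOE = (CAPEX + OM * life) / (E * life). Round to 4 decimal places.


Total cost = CAPEX + OM * lifetime = 723801 + 26791 * 22 = 723801 + 589402 = 1313203
Total generation = annual * lifetime = 1124777 * 22 = 24745094 kWh
LCOE = 1313203 / 24745094
LCOE = 0.0531 $/kWh

0.0531


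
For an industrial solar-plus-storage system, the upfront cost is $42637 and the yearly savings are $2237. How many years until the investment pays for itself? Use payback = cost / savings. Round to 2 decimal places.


Simple payback period = initial cost / annual savings
Payback = 42637 / 2237
Payback = 19.06 years

19.06


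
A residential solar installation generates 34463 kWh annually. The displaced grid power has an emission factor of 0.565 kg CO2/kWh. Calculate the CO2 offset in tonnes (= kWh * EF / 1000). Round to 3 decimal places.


CO2 offset in kg = generation * emission_factor
CO2 offset = 34463 * 0.565 = 19471.6 kg
Convert to tonnes:
  CO2 offset = 19471.6 / 1000 = 19.472 tonnes

19.472


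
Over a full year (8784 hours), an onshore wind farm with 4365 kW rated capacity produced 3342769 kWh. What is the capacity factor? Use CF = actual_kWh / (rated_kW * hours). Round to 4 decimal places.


Capacity factor = actual output / maximum possible output
Maximum possible = rated * hours = 4365 * 8784 = 38342160 kWh
CF = 3342769 / 38342160
CF = 0.0872

0.0872


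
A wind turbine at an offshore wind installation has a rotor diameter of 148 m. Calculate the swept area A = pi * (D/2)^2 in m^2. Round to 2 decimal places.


Compute the rotor radius:
  r = D / 2 = 148 / 2 = 74.0 m
Calculate swept area:
  A = pi * r^2 = pi * 74.0^2
  A = 17203.36 m^2

17203.36


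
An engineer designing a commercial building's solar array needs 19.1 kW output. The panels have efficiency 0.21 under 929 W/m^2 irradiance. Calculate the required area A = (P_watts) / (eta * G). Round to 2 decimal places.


Convert target power to watts: P = 19.1 * 1000 = 19100.0 W
Compute denominator: eta * G = 0.21 * 929 = 195.09
Required area A = P / (eta * G) = 19100.0 / 195.09
A = 97.90 m^2

97.90


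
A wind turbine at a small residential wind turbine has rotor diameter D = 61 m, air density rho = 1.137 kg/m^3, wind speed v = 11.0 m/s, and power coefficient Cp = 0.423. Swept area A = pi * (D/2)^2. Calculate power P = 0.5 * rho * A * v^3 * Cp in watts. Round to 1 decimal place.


Step 1 -- Compute swept area:
  A = pi * (D/2)^2 = pi * (61/2)^2 = 2922.47 m^2
Step 2 -- Apply wind power equation:
  P = 0.5 * rho * A * v^3 * Cp
  v^3 = 11.0^3 = 1331.0
  P = 0.5 * 1.137 * 2922.47 * 1331.0 * 0.423
  P = 935402.3 W

935402.3


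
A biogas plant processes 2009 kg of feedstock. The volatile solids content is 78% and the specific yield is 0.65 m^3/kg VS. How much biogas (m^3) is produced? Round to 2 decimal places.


Compute volatile solids:
  VS = mass * VS_fraction = 2009 * 0.78 = 1567.02 kg
Calculate biogas volume:
  Biogas = VS * specific_yield = 1567.02 * 0.65
  Biogas = 1018.56 m^3

1018.56


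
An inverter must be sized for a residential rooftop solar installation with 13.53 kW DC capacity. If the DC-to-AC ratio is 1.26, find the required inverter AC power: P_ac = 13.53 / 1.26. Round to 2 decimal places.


The inverter AC capacity is determined by the DC/AC ratio.
Given: P_dc = 13.53 kW, DC/AC ratio = 1.26
P_ac = P_dc / ratio = 13.53 / 1.26
P_ac = 10.74 kW

10.74


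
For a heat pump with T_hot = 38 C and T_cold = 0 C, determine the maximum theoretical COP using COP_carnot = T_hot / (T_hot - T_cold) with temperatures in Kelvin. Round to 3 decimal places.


Convert to Kelvin:
  T_hot = 38 + 273.15 = 311.15 K
  T_cold = 0 + 273.15 = 273.15 K
Apply Carnot COP formula:
  COP = T_hot_K / (T_hot_K - T_cold_K) = 311.15 / 38.0
  COP = 8.188

8.188


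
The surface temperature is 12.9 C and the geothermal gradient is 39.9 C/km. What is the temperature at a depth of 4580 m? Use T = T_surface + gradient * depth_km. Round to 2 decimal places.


Convert depth to km: 4580 / 1000 = 4.58 km
Temperature increase = gradient * depth_km = 39.9 * 4.58 = 182.74 C
Temperature at depth = T_surface + delta_T = 12.9 + 182.74
T = 195.64 C

195.64


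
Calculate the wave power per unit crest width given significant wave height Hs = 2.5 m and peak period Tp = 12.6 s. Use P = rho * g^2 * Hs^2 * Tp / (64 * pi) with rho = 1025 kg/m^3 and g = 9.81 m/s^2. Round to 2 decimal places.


Apply wave power formula:
  g^2 = 9.81^2 = 96.2361
  Hs^2 = 2.5^2 = 6.25
  Numerator = rho * g^2 * Hs^2 * Tp = 1025 * 96.2361 * 6.25 * 12.6 = 7768057.7
  Denominator = 64 * pi = 201.0619
  P = 7768057.7 / 201.0619 = 38635.15 W/m

38635.15


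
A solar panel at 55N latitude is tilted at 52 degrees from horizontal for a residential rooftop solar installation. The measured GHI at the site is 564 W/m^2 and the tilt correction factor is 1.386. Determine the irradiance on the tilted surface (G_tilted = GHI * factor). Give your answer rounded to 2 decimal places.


Identify the given values:
  GHI = 564 W/m^2, tilt correction factor = 1.386
Apply the formula G_tilted = GHI * factor:
  G_tilted = 564 * 1.386
  G_tilted = 781.70 W/m^2

781.70


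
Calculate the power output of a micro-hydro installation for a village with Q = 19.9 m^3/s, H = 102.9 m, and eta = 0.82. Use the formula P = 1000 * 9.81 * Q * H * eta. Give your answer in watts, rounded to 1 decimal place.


Apply the hydropower formula P = rho * g * Q * H * eta
rho * g = 1000 * 9.81 = 9810.0
P = 9810.0 * 19.9 * 102.9 * 0.82
P = 16472188.8 W

16472188.8


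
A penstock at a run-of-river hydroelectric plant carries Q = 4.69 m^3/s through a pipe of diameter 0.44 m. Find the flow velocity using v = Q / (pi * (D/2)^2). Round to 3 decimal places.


Compute pipe cross-sectional area:
  A = pi * (D/2)^2 = pi * (0.44/2)^2 = 0.1521 m^2
Calculate velocity:
  v = Q / A = 4.69 / 0.1521
  v = 30.844 m/s

30.844


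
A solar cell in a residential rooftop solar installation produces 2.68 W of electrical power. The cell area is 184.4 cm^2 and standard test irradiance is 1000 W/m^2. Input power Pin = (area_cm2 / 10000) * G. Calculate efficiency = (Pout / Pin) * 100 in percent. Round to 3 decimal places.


First compute the input power:
  Pin = area_cm2 / 10000 * G = 184.4 / 10000 * 1000 = 18.44 W
Then compute efficiency:
  Efficiency = (Pout / Pin) * 100 = (2.68 / 18.44) * 100
  Efficiency = 14.534%

14.534


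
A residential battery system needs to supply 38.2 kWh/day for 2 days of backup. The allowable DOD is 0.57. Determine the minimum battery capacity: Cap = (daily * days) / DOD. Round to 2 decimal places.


Total energy needed = daily * days = 38.2 * 2 = 76.4 kWh
Account for depth of discharge:
  Cap = total_energy / DOD = 76.4 / 0.57
  Cap = 134.04 kWh

134.04


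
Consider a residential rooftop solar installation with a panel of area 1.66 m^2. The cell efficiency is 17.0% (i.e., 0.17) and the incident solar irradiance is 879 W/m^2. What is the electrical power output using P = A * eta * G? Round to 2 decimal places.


Use the solar power formula P = A * eta * G.
Given: A = 1.66 m^2, eta = 0.17, G = 879 W/m^2
P = 1.66 * 0.17 * 879
P = 248.05 W

248.05


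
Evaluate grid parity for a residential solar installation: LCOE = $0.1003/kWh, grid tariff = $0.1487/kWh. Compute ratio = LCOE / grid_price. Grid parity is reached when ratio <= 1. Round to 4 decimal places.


Compare LCOE to grid price:
  LCOE = $0.1003/kWh, Grid price = $0.1487/kWh
  Ratio = LCOE / grid_price = 0.1003 / 0.1487 = 0.6745
  Grid parity achieved (ratio <= 1)? yes

0.6745


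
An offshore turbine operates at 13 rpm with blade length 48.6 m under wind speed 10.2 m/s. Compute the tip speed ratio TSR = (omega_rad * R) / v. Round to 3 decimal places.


Convert rotational speed to rad/s:
  omega = 13 * 2 * pi / 60 = 1.3614 rad/s
Compute tip speed:
  v_tip = omega * R = 1.3614 * 48.6 = 66.162 m/s
Tip speed ratio:
  TSR = v_tip / v_wind = 66.162 / 10.2 = 6.486

6.486


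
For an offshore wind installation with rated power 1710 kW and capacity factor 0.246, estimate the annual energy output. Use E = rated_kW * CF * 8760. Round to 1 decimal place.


Annual energy = rated_kW * capacity_factor * hours_per_year
Given: P_rated = 1710 kW, CF = 0.246, hours = 8760
E = 1710 * 0.246 * 8760
E = 3684981.6 kWh

3684981.6


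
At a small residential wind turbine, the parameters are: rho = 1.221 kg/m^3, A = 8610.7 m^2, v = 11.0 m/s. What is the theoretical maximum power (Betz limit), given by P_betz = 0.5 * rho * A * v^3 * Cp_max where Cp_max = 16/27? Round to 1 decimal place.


The Betz coefficient Cp_max = 16/27 = 0.5926
v^3 = 11.0^3 = 1331.0
P_betz = 0.5 * rho * A * v^3 * Cp_max
P_betz = 0.5 * 1.221 * 8610.7 * 1331.0 * 0.5926
P_betz = 4146277.8 W

4146277.8


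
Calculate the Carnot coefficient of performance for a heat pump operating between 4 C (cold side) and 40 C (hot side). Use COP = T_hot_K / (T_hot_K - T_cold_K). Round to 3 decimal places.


Convert to Kelvin:
  T_hot = 40 + 273.15 = 313.15 K
  T_cold = 4 + 273.15 = 277.15 K
Apply Carnot COP formula:
  COP = T_hot_K / (T_hot_K - T_cold_K) = 313.15 / 36.0
  COP = 8.699

8.699


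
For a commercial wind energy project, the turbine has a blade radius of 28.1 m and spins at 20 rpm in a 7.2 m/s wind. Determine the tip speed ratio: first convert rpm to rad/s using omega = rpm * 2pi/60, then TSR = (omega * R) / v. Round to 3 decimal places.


Convert rotational speed to rad/s:
  omega = 20 * 2 * pi / 60 = 2.0944 rad/s
Compute tip speed:
  v_tip = omega * R = 2.0944 * 28.1 = 58.853 m/s
Tip speed ratio:
  TSR = v_tip / v_wind = 58.853 / 7.2 = 8.174

8.174


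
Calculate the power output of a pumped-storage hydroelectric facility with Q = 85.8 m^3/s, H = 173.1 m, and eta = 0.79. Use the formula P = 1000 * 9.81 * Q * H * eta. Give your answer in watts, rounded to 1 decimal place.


Apply the hydropower formula P = rho * g * Q * H * eta
rho * g = 1000 * 9.81 = 9810.0
P = 9810.0 * 85.8 * 173.1 * 0.79
P = 115101359.8 W

115101359.8


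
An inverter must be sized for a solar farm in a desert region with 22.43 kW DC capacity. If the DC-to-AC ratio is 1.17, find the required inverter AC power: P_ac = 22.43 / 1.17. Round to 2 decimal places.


The inverter AC capacity is determined by the DC/AC ratio.
Given: P_dc = 22.43 kW, DC/AC ratio = 1.17
P_ac = P_dc / ratio = 22.43 / 1.17
P_ac = 19.17 kW

19.17


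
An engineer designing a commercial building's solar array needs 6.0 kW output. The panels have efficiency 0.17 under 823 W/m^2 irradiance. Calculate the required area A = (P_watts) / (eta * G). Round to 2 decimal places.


Convert target power to watts: P = 6.0 * 1000 = 6000.0 W
Compute denominator: eta * G = 0.17 * 823 = 139.91
Required area A = P / (eta * G) = 6000.0 / 139.91
A = 42.88 m^2

42.88


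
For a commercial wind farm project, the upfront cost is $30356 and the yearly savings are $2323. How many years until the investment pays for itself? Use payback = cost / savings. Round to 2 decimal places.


Simple payback period = initial cost / annual savings
Payback = 30356 / 2323
Payback = 13.07 years

13.07


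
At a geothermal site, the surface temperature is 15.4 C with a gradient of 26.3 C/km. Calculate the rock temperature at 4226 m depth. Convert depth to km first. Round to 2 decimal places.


Convert depth to km: 4226 / 1000 = 4.226 km
Temperature increase = gradient * depth_km = 26.3 * 4.226 = 111.14 C
Temperature at depth = T_surface + delta_T = 15.4 + 111.14
T = 126.54 C

126.54


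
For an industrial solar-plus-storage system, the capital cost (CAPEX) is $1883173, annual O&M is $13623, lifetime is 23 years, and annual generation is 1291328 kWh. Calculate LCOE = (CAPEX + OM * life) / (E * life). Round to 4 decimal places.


Total cost = CAPEX + OM * lifetime = 1883173 + 13623 * 23 = 1883173 + 313329 = 2196502
Total generation = annual * lifetime = 1291328 * 23 = 29700544 kWh
LCOE = 2196502 / 29700544
LCOE = 0.0740 $/kWh

0.0740


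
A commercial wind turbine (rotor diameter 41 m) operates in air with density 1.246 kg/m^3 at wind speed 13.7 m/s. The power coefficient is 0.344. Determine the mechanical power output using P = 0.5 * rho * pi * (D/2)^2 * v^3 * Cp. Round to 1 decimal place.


Step 1 -- Compute swept area:
  A = pi * (D/2)^2 = pi * (41/2)^2 = 1320.25 m^2
Step 2 -- Apply wind power equation:
  P = 0.5 * rho * A * v^3 * Cp
  v^3 = 13.7^3 = 2571.353
  P = 0.5 * 1.246 * 1320.25 * 2571.353 * 0.344
  P = 727554.9 W

727554.9


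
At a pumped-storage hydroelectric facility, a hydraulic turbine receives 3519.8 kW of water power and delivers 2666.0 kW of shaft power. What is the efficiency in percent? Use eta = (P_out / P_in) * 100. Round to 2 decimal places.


Turbine efficiency = (output power / input power) * 100
eta = (2666.0 / 3519.8) * 100
eta = 75.74%

75.74


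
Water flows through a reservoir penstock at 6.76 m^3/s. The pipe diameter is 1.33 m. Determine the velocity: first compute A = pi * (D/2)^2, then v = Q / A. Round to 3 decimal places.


Compute pipe cross-sectional area:
  A = pi * (D/2)^2 = pi * (1.33/2)^2 = 1.3893 m^2
Calculate velocity:
  v = Q / A = 6.76 / 1.3893
  v = 4.866 m/s

4.866


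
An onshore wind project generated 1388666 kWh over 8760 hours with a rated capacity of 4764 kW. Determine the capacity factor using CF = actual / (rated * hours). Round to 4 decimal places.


Capacity factor = actual output / maximum possible output
Maximum possible = rated * hours = 4764 * 8760 = 41732640 kWh
CF = 1388666 / 41732640
CF = 0.0333

0.0333


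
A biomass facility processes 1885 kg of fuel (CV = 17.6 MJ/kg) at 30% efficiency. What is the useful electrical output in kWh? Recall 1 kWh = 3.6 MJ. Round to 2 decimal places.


Total energy = mass * CV = 1885 * 17.6 = 33176.0 MJ
Useful energy = total * eta = 33176.0 * 0.3 = 9952.8 MJ
Convert to kWh: 9952.8 / 3.6
Useful energy = 2764.67 kWh

2764.67


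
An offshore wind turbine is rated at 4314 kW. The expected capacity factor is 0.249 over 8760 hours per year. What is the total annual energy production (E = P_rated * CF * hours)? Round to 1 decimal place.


Annual energy = rated_kW * capacity_factor * hours_per_year
Given: P_rated = 4314 kW, CF = 0.249, hours = 8760
E = 4314 * 0.249 * 8760
E = 9409869.4 kWh

9409869.4


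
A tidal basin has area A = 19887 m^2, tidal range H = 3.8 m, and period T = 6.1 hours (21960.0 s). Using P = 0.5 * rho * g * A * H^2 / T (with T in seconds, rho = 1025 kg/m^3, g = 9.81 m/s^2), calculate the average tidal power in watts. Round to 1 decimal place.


Convert period to seconds: T = 6.1 * 3600 = 21960.0 s
H^2 = 3.8^2 = 14.44
P = 0.5 * rho * g * A * H^2 / T
P = 0.5 * 1025 * 9.81 * 19887 * 14.44 / 21960.0
P = 65745.6 W

65745.6


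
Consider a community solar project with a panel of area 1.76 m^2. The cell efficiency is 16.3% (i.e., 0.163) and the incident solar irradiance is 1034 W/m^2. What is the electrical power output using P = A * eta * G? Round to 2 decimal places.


Use the solar power formula P = A * eta * G.
Given: A = 1.76 m^2, eta = 0.163, G = 1034 W/m^2
P = 1.76 * 0.163 * 1034
P = 296.63 W

296.63


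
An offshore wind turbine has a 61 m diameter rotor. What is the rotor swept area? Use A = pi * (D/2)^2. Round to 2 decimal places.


Compute the rotor radius:
  r = D / 2 = 61 / 2 = 30.5 m
Calculate swept area:
  A = pi * r^2 = pi * 30.5^2
  A = 2922.47 m^2

2922.47


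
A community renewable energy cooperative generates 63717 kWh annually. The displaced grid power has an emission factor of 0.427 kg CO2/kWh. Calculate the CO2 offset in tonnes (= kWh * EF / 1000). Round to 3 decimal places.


CO2 offset in kg = generation * emission_factor
CO2 offset = 63717 * 0.427 = 27207.16 kg
Convert to tonnes:
  CO2 offset = 27207.16 / 1000 = 27.207 tonnes

27.207


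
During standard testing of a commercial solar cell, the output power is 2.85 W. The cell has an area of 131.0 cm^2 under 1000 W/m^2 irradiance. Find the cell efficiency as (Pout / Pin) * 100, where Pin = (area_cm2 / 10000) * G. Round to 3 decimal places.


First compute the input power:
  Pin = area_cm2 / 10000 * G = 131.0 / 10000 * 1000 = 13.1 W
Then compute efficiency:
  Efficiency = (Pout / Pin) * 100 = (2.85 / 13.1) * 100
  Efficiency = 21.756%

21.756


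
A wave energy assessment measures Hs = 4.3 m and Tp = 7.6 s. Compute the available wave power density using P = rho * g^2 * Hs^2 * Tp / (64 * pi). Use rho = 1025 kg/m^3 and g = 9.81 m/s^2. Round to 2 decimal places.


Apply wave power formula:
  g^2 = 9.81^2 = 96.2361
  Hs^2 = 4.3^2 = 18.49
  Numerator = rho * g^2 * Hs^2 * Tp = 1025 * 96.2361 * 18.49 * 7.6 = 13861568.76
  Denominator = 64 * pi = 201.0619
  P = 13861568.76 / 201.0619 = 68941.79 W/m

68941.79


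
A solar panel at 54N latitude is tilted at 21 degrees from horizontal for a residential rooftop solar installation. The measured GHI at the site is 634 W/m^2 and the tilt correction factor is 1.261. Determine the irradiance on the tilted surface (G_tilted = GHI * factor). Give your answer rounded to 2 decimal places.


Identify the given values:
  GHI = 634 W/m^2, tilt correction factor = 1.261
Apply the formula G_tilted = GHI * factor:
  G_tilted = 634 * 1.261
  G_tilted = 799.47 W/m^2

799.47


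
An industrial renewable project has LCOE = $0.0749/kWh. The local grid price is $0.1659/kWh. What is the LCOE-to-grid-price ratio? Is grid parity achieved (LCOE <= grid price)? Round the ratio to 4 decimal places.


Compare LCOE to grid price:
  LCOE = $0.0749/kWh, Grid price = $0.1659/kWh
  Ratio = LCOE / grid_price = 0.0749 / 0.1659 = 0.4515
  Grid parity achieved (ratio <= 1)? yes

0.4515


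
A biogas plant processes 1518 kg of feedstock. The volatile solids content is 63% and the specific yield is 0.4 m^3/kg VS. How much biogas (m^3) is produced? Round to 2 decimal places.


Compute volatile solids:
  VS = mass * VS_fraction = 1518 * 0.63 = 956.34 kg
Calculate biogas volume:
  Biogas = VS * specific_yield = 956.34 * 0.4
  Biogas = 382.54 m^3

382.54


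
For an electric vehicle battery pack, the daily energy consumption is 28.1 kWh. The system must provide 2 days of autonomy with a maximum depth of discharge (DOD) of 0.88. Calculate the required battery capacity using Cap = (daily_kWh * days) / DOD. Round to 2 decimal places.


Total energy needed = daily * days = 28.1 * 2 = 56.2 kWh
Account for depth of discharge:
  Cap = total_energy / DOD = 56.2 / 0.88
  Cap = 63.86 kWh

63.86


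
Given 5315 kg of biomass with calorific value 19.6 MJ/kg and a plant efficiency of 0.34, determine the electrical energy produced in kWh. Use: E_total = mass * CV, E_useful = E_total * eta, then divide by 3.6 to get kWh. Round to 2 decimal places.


Total energy = mass * CV = 5315 * 19.6 = 104174.0 MJ
Useful energy = total * eta = 104174.0 * 0.34 = 35419.16 MJ
Convert to kWh: 35419.16 / 3.6
Useful energy = 9838.66 kWh

9838.66


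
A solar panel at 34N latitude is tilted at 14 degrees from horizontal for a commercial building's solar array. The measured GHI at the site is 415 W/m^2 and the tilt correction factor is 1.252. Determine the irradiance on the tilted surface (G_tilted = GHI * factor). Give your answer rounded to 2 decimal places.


Identify the given values:
  GHI = 415 W/m^2, tilt correction factor = 1.252
Apply the formula G_tilted = GHI * factor:
  G_tilted = 415 * 1.252
  G_tilted = 519.58 W/m^2

519.58


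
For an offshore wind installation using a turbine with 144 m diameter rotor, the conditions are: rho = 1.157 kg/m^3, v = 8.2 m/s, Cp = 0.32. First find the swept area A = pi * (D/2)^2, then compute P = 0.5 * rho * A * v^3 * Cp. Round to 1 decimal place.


Step 1 -- Compute swept area:
  A = pi * (D/2)^2 = pi * (144/2)^2 = 16286.02 m^2
Step 2 -- Apply wind power equation:
  P = 0.5 * rho * A * v^3 * Cp
  v^3 = 8.2^3 = 551.368
  P = 0.5 * 1.157 * 16286.02 * 551.368 * 0.32
  P = 1662301.4 W

1662301.4


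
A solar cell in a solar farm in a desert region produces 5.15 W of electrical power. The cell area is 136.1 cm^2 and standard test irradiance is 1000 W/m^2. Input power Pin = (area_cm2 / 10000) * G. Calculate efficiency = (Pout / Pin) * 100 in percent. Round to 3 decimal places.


First compute the input power:
  Pin = area_cm2 / 10000 * G = 136.1 / 10000 * 1000 = 13.61 W
Then compute efficiency:
  Efficiency = (Pout / Pin) * 100 = (5.15 / 13.61) * 100
  Efficiency = 37.840%

37.840


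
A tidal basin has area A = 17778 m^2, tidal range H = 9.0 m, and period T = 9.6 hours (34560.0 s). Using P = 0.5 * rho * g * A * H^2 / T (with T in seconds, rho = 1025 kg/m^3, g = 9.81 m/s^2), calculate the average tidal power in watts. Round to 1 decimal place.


Convert period to seconds: T = 9.6 * 3600 = 34560.0 s
H^2 = 9.0^2 = 81.0
P = 0.5 * rho * g * A * H^2 / T
P = 0.5 * 1025 * 9.81 * 17778 * 81.0 / 34560.0
P = 209487.0 W

209487.0


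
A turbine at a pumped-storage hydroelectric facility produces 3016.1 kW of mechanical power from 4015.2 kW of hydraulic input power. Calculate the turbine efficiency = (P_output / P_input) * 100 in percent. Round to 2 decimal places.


Turbine efficiency = (output power / input power) * 100
eta = (3016.1 / 4015.2) * 100
eta = 75.12%

75.12


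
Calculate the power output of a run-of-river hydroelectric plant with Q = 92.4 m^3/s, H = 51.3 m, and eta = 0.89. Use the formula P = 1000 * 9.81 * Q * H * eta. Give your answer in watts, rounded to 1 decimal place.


Apply the hydropower formula P = rho * g * Q * H * eta
rho * g = 1000 * 9.81 = 9810.0
P = 9810.0 * 92.4 * 51.3 * 0.89
P = 41385513.7 W

41385513.7


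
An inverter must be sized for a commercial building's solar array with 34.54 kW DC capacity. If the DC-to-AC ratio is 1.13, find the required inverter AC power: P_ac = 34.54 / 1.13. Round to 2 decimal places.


The inverter AC capacity is determined by the DC/AC ratio.
Given: P_dc = 34.54 kW, DC/AC ratio = 1.13
P_ac = P_dc / ratio = 34.54 / 1.13
P_ac = 30.57 kW

30.57


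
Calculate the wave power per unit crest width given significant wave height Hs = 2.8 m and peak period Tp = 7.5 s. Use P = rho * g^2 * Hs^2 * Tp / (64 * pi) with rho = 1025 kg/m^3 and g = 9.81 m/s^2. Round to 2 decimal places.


Apply wave power formula:
  g^2 = 9.81^2 = 96.2361
  Hs^2 = 2.8^2 = 7.84
  Numerator = rho * g^2 * Hs^2 * Tp = 1025 * 96.2361 * 7.84 * 7.5 = 5800149.75
  Denominator = 64 * pi = 201.0619
  P = 5800149.75 / 201.0619 = 28847.58 W/m

28847.58


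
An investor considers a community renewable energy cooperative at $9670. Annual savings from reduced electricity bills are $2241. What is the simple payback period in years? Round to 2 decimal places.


Simple payback period = initial cost / annual savings
Payback = 9670 / 2241
Payback = 4.32 years

4.32


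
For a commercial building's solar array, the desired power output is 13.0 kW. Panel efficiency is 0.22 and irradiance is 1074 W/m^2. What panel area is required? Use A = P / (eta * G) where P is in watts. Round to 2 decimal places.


Convert target power to watts: P = 13.0 * 1000 = 13000.0 W
Compute denominator: eta * G = 0.22 * 1074 = 236.28
Required area A = P / (eta * G) = 13000.0 / 236.28
A = 55.02 m^2

55.02


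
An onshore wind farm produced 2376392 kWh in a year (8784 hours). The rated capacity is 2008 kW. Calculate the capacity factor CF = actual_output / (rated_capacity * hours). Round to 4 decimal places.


Capacity factor = actual output / maximum possible output
Maximum possible = rated * hours = 2008 * 8784 = 17638272 kWh
CF = 2376392 / 17638272
CF = 0.1347

0.1347


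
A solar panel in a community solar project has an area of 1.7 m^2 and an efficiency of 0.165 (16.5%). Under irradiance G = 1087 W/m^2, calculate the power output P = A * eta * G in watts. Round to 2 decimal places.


Use the solar power formula P = A * eta * G.
Given: A = 1.7 m^2, eta = 0.165, G = 1087 W/m^2
P = 1.7 * 0.165 * 1087
P = 304.90 W

304.90


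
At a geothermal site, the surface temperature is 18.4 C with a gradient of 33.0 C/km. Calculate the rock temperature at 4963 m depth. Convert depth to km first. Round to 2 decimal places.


Convert depth to km: 4963 / 1000 = 4.963 km
Temperature increase = gradient * depth_km = 33.0 * 4.963 = 163.78 C
Temperature at depth = T_surface + delta_T = 18.4 + 163.78
T = 182.18 C

182.18


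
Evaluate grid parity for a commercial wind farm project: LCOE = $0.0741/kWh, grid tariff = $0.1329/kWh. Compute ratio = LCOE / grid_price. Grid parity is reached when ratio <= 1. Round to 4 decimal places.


Compare LCOE to grid price:
  LCOE = $0.0741/kWh, Grid price = $0.1329/kWh
  Ratio = LCOE / grid_price = 0.0741 / 0.1329 = 0.5576
  Grid parity achieved (ratio <= 1)? yes

0.5576


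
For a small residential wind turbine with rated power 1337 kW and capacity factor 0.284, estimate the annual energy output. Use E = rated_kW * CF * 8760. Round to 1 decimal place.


Annual energy = rated_kW * capacity_factor * hours_per_year
Given: P_rated = 1337 kW, CF = 0.284, hours = 8760
E = 1337 * 0.284 * 8760
E = 3326242.1 kWh

3326242.1


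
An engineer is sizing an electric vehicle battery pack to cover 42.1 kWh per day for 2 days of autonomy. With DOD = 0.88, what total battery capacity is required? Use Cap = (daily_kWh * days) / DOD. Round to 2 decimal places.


Total energy needed = daily * days = 42.1 * 2 = 84.2 kWh
Account for depth of discharge:
  Cap = total_energy / DOD = 84.2 / 0.88
  Cap = 95.68 kWh

95.68


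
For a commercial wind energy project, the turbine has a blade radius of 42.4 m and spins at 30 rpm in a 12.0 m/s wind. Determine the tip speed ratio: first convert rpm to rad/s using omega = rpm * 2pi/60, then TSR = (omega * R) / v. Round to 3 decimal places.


Convert rotational speed to rad/s:
  omega = 30 * 2 * pi / 60 = 3.1416 rad/s
Compute tip speed:
  v_tip = omega * R = 3.1416 * 42.4 = 133.204 m/s
Tip speed ratio:
  TSR = v_tip / v_wind = 133.204 / 12.0 = 11.100

11.100


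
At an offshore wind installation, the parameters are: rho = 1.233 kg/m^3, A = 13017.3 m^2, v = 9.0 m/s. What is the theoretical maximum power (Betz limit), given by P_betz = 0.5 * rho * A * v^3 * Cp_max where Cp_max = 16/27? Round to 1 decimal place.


The Betz coefficient Cp_max = 16/27 = 0.5926
v^3 = 9.0^3 = 729.0
P_betz = 0.5 * rho * A * v^3 * Cp_max
P_betz = 0.5 * 1.233 * 13017.3 * 729.0 * 0.5926
P_betz = 3466871.5 W

3466871.5


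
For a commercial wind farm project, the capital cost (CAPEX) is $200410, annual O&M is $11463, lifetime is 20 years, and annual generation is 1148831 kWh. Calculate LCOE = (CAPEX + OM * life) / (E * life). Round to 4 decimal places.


Total cost = CAPEX + OM * lifetime = 200410 + 11463 * 20 = 200410 + 229260 = 429670
Total generation = annual * lifetime = 1148831 * 20 = 22976620 kWh
LCOE = 429670 / 22976620
LCOE = 0.0187 $/kWh

0.0187


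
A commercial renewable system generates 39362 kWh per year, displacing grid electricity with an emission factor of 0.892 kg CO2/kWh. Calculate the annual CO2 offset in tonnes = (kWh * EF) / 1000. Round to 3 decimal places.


CO2 offset in kg = generation * emission_factor
CO2 offset = 39362 * 0.892 = 35110.9 kg
Convert to tonnes:
  CO2 offset = 35110.9 / 1000 = 35.111 tonnes

35.111


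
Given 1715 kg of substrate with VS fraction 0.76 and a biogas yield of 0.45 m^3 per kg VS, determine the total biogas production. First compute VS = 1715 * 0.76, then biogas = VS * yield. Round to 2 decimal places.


Compute volatile solids:
  VS = mass * VS_fraction = 1715 * 0.76 = 1303.4 kg
Calculate biogas volume:
  Biogas = VS * specific_yield = 1303.4 * 0.45
  Biogas = 586.53 m^3

586.53


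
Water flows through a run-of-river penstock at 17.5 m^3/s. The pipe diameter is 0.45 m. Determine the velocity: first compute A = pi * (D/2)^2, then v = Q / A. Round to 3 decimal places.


Compute pipe cross-sectional area:
  A = pi * (D/2)^2 = pi * (0.45/2)^2 = 0.159 m^2
Calculate velocity:
  v = Q / A = 17.5 / 0.159
  v = 110.033 m/s

110.033


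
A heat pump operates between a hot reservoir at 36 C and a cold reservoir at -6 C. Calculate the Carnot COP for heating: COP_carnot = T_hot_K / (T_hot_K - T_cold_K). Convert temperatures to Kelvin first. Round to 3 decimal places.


Convert to Kelvin:
  T_hot = 36 + 273.15 = 309.15 K
  T_cold = -6 + 273.15 = 267.15 K
Apply Carnot COP formula:
  COP = T_hot_K / (T_hot_K - T_cold_K) = 309.15 / 42.0
  COP = 7.361

7.361


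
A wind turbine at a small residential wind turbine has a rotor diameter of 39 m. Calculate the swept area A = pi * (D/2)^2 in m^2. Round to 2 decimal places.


Compute the rotor radius:
  r = D / 2 = 39 / 2 = 19.5 m
Calculate swept area:
  A = pi * r^2 = pi * 19.5^2
  A = 1194.59 m^2

1194.59


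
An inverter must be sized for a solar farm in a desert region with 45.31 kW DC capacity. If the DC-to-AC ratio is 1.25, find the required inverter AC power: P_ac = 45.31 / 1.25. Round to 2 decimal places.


The inverter AC capacity is determined by the DC/AC ratio.
Given: P_dc = 45.31 kW, DC/AC ratio = 1.25
P_ac = P_dc / ratio = 45.31 / 1.25
P_ac = 36.25 kW

36.25


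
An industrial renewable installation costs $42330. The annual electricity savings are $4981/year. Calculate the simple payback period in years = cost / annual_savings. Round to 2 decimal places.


Simple payback period = initial cost / annual savings
Payback = 42330 / 4981
Payback = 8.50 years

8.50


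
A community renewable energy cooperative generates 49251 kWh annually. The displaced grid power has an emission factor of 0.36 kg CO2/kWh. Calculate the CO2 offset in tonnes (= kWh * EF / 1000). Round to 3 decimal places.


CO2 offset in kg = generation * emission_factor
CO2 offset = 49251 * 0.36 = 17730.36 kg
Convert to tonnes:
  CO2 offset = 17730.36 / 1000 = 17.730 tonnes

17.730


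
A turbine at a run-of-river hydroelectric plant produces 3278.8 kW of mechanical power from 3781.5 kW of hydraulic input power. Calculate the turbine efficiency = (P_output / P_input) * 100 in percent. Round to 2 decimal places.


Turbine efficiency = (output power / input power) * 100
eta = (3278.8 / 3781.5) * 100
eta = 86.71%

86.71


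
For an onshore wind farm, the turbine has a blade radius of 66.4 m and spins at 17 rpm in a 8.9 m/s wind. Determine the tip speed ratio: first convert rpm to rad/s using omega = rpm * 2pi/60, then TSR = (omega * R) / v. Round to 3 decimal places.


Convert rotational speed to rad/s:
  omega = 17 * 2 * pi / 60 = 1.7802 rad/s
Compute tip speed:
  v_tip = omega * R = 1.7802 * 66.4 = 118.208 m/s
Tip speed ratio:
  TSR = v_tip / v_wind = 118.208 / 8.9 = 13.282

13.282


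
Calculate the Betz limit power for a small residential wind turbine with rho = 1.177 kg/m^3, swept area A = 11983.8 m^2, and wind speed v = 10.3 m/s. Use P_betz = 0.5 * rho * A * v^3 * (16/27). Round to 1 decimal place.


The Betz coefficient Cp_max = 16/27 = 0.5926
v^3 = 10.3^3 = 1092.727
P_betz = 0.5 * rho * A * v^3 * Cp_max
P_betz = 0.5 * 1.177 * 11983.8 * 1092.727 * 0.5926
P_betz = 4566767.6 W

4566767.6


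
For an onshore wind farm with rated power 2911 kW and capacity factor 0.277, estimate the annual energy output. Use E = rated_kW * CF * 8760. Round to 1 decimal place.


Annual energy = rated_kW * capacity_factor * hours_per_year
Given: P_rated = 2911 kW, CF = 0.277, hours = 8760
E = 2911 * 0.277 * 8760
E = 7063599.7 kWh

7063599.7


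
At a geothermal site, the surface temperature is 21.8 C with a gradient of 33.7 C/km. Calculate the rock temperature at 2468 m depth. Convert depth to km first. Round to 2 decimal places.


Convert depth to km: 2468 / 1000 = 2.468 km
Temperature increase = gradient * depth_km = 33.7 * 2.468 = 83.17 C
Temperature at depth = T_surface + delta_T = 21.8 + 83.17
T = 104.97 C

104.97


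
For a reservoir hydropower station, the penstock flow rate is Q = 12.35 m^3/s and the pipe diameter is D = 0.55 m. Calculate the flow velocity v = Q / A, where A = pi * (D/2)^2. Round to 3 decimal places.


Compute pipe cross-sectional area:
  A = pi * (D/2)^2 = pi * (0.55/2)^2 = 0.2376 m^2
Calculate velocity:
  v = Q / A = 12.35 / 0.2376
  v = 51.982 m/s

51.982


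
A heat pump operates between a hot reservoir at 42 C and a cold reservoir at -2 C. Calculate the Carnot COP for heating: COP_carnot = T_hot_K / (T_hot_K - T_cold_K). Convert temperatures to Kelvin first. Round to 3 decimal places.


Convert to Kelvin:
  T_hot = 42 + 273.15 = 315.15 K
  T_cold = -2 + 273.15 = 271.15 K
Apply Carnot COP formula:
  COP = T_hot_K / (T_hot_K - T_cold_K) = 315.15 / 44.0
  COP = 7.163

7.163


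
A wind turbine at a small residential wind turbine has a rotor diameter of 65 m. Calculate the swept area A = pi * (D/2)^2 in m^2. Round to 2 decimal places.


Compute the rotor radius:
  r = D / 2 = 65 / 2 = 32.5 m
Calculate swept area:
  A = pi * r^2 = pi * 32.5^2
  A = 3318.31 m^2

3318.31


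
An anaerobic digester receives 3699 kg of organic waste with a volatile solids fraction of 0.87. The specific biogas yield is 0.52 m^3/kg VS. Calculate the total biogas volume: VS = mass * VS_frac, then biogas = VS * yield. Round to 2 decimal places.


Compute volatile solids:
  VS = mass * VS_fraction = 3699 * 0.87 = 3218.13 kg
Calculate biogas volume:
  Biogas = VS * specific_yield = 3218.13 * 0.52
  Biogas = 1673.43 m^3

1673.43


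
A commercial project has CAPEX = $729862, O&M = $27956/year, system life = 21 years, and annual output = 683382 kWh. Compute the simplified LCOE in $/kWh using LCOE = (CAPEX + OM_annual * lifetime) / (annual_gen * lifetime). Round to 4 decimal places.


Total cost = CAPEX + OM * lifetime = 729862 + 27956 * 21 = 729862 + 587076 = 1316938
Total generation = annual * lifetime = 683382 * 21 = 14351022 kWh
LCOE = 1316938 / 14351022
LCOE = 0.0918 $/kWh

0.0918


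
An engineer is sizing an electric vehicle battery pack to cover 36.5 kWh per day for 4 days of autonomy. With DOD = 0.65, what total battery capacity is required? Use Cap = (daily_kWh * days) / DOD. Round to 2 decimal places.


Total energy needed = daily * days = 36.5 * 4 = 146.0 kWh
Account for depth of discharge:
  Cap = total_energy / DOD = 146.0 / 0.65
  Cap = 224.62 kWh

224.62


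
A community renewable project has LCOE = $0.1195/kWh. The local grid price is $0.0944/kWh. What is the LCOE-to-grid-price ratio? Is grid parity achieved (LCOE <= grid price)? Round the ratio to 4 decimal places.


Compare LCOE to grid price:
  LCOE = $0.1195/kWh, Grid price = $0.0944/kWh
  Ratio = LCOE / grid_price = 0.1195 / 0.0944 = 1.2659
  Grid parity achieved (ratio <= 1)? no

1.2659


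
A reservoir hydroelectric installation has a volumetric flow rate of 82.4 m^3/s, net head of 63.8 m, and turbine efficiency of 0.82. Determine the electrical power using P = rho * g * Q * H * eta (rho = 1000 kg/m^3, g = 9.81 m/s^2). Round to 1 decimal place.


Apply the hydropower formula P = rho * g * Q * H * eta
rho * g = 1000 * 9.81 = 9810.0
P = 9810.0 * 82.4 * 63.8 * 0.82
P = 42289324.7 W

42289324.7


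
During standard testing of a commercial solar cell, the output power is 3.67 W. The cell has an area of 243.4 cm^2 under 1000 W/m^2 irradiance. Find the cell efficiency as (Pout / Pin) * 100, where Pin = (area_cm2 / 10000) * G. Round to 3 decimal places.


First compute the input power:
  Pin = area_cm2 / 10000 * G = 243.4 / 10000 * 1000 = 24.34 W
Then compute efficiency:
  Efficiency = (Pout / Pin) * 100 = (3.67 / 24.34) * 100
  Efficiency = 15.078%

15.078


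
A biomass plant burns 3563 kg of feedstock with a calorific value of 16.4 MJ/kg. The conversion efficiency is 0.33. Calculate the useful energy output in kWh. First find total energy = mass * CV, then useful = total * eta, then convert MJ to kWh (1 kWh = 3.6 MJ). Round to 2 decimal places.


Total energy = mass * CV = 3563 * 16.4 = 58433.2 MJ
Useful energy = total * eta = 58433.2 * 0.33 = 19282.96 MJ
Convert to kWh: 19282.96 / 3.6
Useful energy = 5356.38 kWh

5356.38


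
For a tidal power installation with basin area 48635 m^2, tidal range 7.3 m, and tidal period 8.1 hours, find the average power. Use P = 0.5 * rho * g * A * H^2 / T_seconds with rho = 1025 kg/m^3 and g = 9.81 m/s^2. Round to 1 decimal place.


Convert period to seconds: T = 8.1 * 3600 = 29160.0 s
H^2 = 7.3^2 = 53.29
P = 0.5 * rho * g * A * H^2 / T
P = 0.5 * 1025 * 9.81 * 48635 * 53.29 / 29160.0
P = 446858.5 W

446858.5
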